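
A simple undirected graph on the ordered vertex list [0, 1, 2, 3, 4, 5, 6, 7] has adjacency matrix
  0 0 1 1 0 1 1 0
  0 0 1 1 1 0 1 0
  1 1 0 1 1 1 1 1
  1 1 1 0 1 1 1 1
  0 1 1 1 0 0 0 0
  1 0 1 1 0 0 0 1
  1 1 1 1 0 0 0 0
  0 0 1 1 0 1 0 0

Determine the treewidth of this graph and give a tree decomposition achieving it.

Treewidth 3.
Bags: B1 = {1, 2, 3, 6}  B2 = {0, 2, 3, 6}  B3 = {0, 2, 3, 5}  B4 = {2, 3, 5, 7}  B5 = {1, 2, 3, 4}
Tree: B1–B2, B2–B3, B3–B4, B1–B5

The largest bag has 4 vertices, giving width 3; this decomposition certifies tw(G) ≤ 3. For the lower bound, the 4 vertices {0, 2, 3, 5} are pairwise adjacent, and any tree decomposition puts a clique entirely inside one bag — forcing width ≥ 3. Combining the bounds, tw(G) = 3.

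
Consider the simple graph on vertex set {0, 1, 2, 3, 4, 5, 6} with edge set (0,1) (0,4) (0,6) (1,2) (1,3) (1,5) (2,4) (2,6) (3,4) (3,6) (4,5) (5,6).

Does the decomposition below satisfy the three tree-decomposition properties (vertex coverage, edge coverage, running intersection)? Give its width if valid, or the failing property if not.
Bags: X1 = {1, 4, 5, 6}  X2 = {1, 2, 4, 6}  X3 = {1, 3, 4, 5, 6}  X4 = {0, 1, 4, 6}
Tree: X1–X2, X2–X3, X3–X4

A tree decomposition must satisfy three properties: every vertex lies in some bag; for every edge, both endpoints lie together in some bag; and for every vertex, the bags containing it form a connected subtree. Here bags containing vertex 5 are not connected in the tree, so the decomposition is invalid.

No — bags containing vertex 5 are not connected in the tree.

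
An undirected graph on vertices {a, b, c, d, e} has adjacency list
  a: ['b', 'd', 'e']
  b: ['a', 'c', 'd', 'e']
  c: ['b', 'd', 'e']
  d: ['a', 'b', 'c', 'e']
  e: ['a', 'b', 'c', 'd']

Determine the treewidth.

3

A width-3 tree decomposition is:
Bags: B1 = {a, b, d, e}  B2 = {b, c, d, e}
Tree: B1–B2
The largest bag has 4 vertices, giving width 3; this decomposition certifies tw(G) ≤ 3. For the lower bound, the 4 vertices {b, c, d, e} are pairwise adjacent, and any tree decomposition puts a clique entirely inside one bag — forcing width ≥ 3. Combining the bounds, tw(G) = 3.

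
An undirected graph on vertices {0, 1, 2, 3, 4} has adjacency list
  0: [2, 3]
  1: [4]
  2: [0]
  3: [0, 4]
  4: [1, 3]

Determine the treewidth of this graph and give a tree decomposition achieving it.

Each bag holds 2 vertices, so the decomposition has width 1, which upper-bounds the treewidth. Since G has at least one edge (e.g. 1–4), it is not an edgeless graph, so tw(G) ≥ 1. The upper and lower bounds meet at 1, so that is the treewidth.

Treewidth 1.
One such decomposition:
Bags: B1 = {1, 4}  B2 = {3, 4}  B3 = {0, 3}  B4 = {0, 2}
Tree: B1–B2, B2–B3, B3–B4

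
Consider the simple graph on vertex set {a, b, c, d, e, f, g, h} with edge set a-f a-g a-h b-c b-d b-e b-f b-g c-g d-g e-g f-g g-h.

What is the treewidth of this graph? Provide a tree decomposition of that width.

Each bag holds 3 vertices, so the decomposition has width 2, which upper-bounds the treewidth. On the other hand G contains the 3-clique {a, g, h}. A clique must lie in a single bag of any decomposition, so no decomposition can have width below 2. Combining the bounds, tw(G) = 2.

Treewidth 2.
One optimal decomposition is:
Bags: B1 = {b, c, g}  B2 = {b, f, g}  B3 = {b, e, g}  B4 = {b, d, g}  B5 = {a, f, g}  B6 = {a, g, h}
Tree: B1–B2, B2–B3, B1–B4, B2–B5, B5–B6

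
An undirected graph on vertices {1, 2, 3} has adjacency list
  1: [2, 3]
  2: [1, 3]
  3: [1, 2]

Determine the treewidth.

A width-2 tree decomposition is:
Bags: B1 = {1, 2, 3}
Tree: (single bag)
A single bag containing all 3 vertices is trivially a valid decomposition of width 2. On the other hand G contains the 3-clique {1, 2, 3}. A clique must lie in a single bag of any decomposition, so no decomposition can have width below 2. Therefore the treewidth is 2.

2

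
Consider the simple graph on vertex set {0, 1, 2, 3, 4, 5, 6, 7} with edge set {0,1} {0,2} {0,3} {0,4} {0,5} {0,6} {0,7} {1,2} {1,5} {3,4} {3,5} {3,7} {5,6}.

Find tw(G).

2

A width-2 tree decomposition is:
Bags: B1 = {0, 1, 5}  B2 = {0, 5, 6}  B3 = {0, 3, 5}  B4 = {0, 1, 2}  B5 = {0, 3, 4}  B6 = {0, 3, 7}
Tree: B1–B2, B1–B3, B1–B4, B3–B5, B3–B6
Each bag holds 3 vertices, so the decomposition has width 2, which upper-bounds the treewidth. Conversely, {0, 1, 2} is a clique of size 3, and the vertices of any clique must share a bag in every tree decomposition; so some bag has ≥ 3 vertices and tw(G) ≥ 2. Combining the bounds, tw(G) = 2.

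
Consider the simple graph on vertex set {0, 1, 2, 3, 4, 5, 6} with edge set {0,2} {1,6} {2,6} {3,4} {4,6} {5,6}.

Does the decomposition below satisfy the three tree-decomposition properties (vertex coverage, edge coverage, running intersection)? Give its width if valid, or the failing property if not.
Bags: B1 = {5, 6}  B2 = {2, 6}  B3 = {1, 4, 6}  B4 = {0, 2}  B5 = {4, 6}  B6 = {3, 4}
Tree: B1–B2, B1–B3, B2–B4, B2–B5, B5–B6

No — bags containing vertex 4 are not connected in the tree.

A tree decomposition must satisfy three properties: every vertex lies in some bag; for every edge, both endpoints lie together in some bag; and for every vertex, the bags containing it form a connected subtree. Here bags containing vertex 4 are not connected in the tree, so the decomposition is invalid.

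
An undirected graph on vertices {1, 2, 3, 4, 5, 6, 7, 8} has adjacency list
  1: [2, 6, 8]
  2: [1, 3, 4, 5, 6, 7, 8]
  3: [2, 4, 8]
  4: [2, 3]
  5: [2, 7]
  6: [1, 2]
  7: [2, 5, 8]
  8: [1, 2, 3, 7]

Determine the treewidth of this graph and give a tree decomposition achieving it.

Treewidth 2.
One such decomposition:
Bags: B1 = {1, 2, 6}  B2 = {1, 2, 8}  B3 = {2, 7, 8}  B4 = {2, 3, 8}  B5 = {2, 5, 7}  B6 = {2, 3, 4}
Tree: B1–B2, B2–B3, B3–B4, B3–B5, B4–B6

The largest bag has 3 vertices, giving width 2; this decomposition certifies tw(G) ≤ 2. Conversely, {1, 2, 8} is a clique of size 3, and the vertices of any clique must share a bag in every tree decomposition; so some bag has ≥ 3 vertices and tw(G) ≥ 2. Hence tw(G) = 2 exactly.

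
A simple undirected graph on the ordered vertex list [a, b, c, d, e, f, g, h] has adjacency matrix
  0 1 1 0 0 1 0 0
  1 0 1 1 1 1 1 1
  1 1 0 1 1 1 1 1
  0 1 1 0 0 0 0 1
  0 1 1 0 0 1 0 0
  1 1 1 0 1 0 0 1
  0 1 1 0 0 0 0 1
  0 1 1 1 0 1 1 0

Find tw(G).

A width-3 tree decomposition is:
Bags: B1 = {b, c, g, h}  B2 = {b, c, f, h}  B3 = {a, b, c, f}  B4 = {b, c, e, f}  B5 = {b, c, d, h}
Tree: B1–B2, B2–B3, B2–B4, B1–B5
Every bag has size at most 4, so the width is 4 − 1 = 3 and tw(G) ≤ 3. On the other hand G contains the 4-clique {b, c, d, h}. A clique must lie in a single bag of any decomposition, so no decomposition can have width below 3. Therefore the treewidth is 3.

3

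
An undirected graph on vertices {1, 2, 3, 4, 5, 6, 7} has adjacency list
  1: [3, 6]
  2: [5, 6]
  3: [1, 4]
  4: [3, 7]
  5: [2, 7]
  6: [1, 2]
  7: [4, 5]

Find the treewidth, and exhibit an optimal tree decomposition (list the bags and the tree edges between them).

Every bag has size at most 3, so the width is 3 − 1 = 2 and tw(G) ≤ 2. For the lower bound, G contains the cycle 6–2–5–7–4–3–1–6, so G is not a forest; only forests have treewidth ≤ 1, hence tw(G) ≥ 2. Hence tw(G) = 2 exactly.

Treewidth 2.
Bags: B1 = {2, 5, 6}  B2 = {5, 6, 7}  B3 = {4, 6, 7}  B4 = {3, 4, 6}  B5 = {1, 3, 6}
Tree: B1–B2, B2–B3, B3–B4, B4–B5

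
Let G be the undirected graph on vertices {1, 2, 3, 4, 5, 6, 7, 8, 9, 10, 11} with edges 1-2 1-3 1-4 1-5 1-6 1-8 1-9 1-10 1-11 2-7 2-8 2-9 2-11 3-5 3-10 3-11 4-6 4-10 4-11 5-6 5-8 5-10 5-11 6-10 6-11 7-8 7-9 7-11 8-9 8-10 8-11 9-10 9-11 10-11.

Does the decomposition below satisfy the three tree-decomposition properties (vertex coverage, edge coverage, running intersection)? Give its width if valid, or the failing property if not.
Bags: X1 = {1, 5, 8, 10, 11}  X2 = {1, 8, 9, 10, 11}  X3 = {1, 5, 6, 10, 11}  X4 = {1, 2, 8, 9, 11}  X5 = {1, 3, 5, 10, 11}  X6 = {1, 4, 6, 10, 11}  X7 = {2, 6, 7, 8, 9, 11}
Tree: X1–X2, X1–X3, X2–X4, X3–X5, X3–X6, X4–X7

A tree decomposition must satisfy three properties: every vertex lies in some bag; for every edge, both endpoints lie together in some bag; and for every vertex, the bags containing it form a connected subtree. Here bags containing vertex 6 are not connected in the tree, so the decomposition is invalid.

No — bags containing vertex 6 are not connected in the tree.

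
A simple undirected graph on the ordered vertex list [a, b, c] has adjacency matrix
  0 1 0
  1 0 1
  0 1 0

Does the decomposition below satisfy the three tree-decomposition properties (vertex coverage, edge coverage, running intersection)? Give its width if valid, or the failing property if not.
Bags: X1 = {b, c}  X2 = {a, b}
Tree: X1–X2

Yes; width 1.

Vertex coverage: the bags together contain {a, b, c}, the full vertex set. Edge coverage: each edge of G has both endpoints in at least one bag. Running intersection: for every vertex, the bags containing it form a connected subtree. All three properties hold, so this is a valid tree decomposition of width max|bag| − 1 = 1, and hence tw(G) ≤ 1.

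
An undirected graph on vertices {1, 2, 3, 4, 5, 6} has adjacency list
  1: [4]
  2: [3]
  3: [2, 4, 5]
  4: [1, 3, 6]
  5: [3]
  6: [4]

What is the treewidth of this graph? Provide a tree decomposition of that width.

Treewidth 1.
One optimal decomposition is:
Bags: B1 = {3, 4}  B2 = {1, 4}  B3 = {4, 6}  B4 = {3, 5}  B5 = {2, 3}
Tree: B1–B2, B2–B3, B1–B4, B4–B5

Every bag has size at most 2, so the width is 2 − 1 = 1 and tw(G) ≤ 1. Any graph with an edge has treewidth ≥ 1, and G has the edge 4–3. Therefore the treewidth is 1.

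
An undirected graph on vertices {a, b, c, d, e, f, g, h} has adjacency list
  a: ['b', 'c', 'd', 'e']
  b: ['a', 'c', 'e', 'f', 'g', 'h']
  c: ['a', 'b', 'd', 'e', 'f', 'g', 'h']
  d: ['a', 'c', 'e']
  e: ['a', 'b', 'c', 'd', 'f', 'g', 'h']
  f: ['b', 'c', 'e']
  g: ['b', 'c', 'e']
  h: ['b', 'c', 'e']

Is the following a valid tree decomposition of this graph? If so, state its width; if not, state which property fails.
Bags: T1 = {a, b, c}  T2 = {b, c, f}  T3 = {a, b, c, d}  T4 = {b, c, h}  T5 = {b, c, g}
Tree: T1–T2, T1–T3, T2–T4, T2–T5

A tree decomposition must satisfy three properties: every vertex lies in some bag; for every edge, both endpoints lie together in some bag; and for every vertex, the bags containing it form a connected subtree. Here vertex e appears in no bag, so the decomposition is invalid.

No — vertex e appears in no bag.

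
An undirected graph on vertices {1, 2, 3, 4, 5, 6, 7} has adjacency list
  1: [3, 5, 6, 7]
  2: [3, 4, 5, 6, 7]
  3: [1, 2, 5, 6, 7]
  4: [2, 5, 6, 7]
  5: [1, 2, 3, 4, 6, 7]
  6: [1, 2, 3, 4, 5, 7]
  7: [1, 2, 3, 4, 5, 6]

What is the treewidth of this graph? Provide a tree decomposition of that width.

The largest bag has 5 vertices, giving width 4; this decomposition certifies tw(G) ≤ 4. For the lower bound, the 5 vertices {1, 3, 5, 6, 7} are pairwise adjacent, and any tree decomposition puts a clique entirely inside one bag — forcing width ≥ 4. The upper and lower bounds meet at 4, so that is the treewidth.

Treewidth 4.
One such decomposition:
Bags: B1 = {2, 3, 5, 6, 7}  B2 = {2, 4, 5, 6, 7}  B3 = {1, 3, 5, 6, 7}
Tree: B1–B2, B1–B3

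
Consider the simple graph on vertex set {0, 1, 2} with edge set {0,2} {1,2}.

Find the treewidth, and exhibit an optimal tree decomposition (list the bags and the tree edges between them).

Treewidth 1.
Bags: B1 = {0, 2}  B2 = {1, 2}
Tree: B1–B2

Every bag has size at most 2, so the width is 2 − 1 = 1 and tw(G) ≤ 1. Since G has at least one edge (e.g. 0–2), it is not an edgeless graph, so tw(G) ≥ 1. Therefore the treewidth is 1.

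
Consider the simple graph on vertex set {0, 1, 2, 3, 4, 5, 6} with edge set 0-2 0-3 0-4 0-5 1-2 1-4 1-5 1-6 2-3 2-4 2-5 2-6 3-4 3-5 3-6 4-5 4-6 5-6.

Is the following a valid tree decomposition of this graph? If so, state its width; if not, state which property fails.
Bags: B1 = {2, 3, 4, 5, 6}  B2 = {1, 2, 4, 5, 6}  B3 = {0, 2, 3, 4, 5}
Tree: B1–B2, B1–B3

Yes; width 4.

Checking the three conditions: (i) the bags cover all of {0, 1, 2, 3, 4, 5, 6}; (ii) for each edge, some bag contains both endpoints; (iii) the bags containing any fixed vertex form a subtree. All hold, so the decomposition is valid with width 5 − 1 = 4.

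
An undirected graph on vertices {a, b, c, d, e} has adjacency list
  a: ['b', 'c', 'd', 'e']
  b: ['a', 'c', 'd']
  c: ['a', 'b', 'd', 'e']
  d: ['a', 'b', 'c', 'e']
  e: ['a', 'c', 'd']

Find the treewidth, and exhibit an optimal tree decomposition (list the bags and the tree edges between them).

Treewidth 3.
One optimal decomposition is:
Bags: B1 = {a, c, d, e}  B2 = {a, b, c, d}
Tree: B1–B2

Every bag has size at most 4, so the width is 4 − 1 = 3 and tw(G) ≤ 3. Conversely, {a, c, d, e} is a clique of size 4, and the vertices of any clique must share a bag in every tree decomposition; so some bag has ≥ 4 vertices and tw(G) ≥ 3. The upper and lower bounds meet at 3, so that is the treewidth.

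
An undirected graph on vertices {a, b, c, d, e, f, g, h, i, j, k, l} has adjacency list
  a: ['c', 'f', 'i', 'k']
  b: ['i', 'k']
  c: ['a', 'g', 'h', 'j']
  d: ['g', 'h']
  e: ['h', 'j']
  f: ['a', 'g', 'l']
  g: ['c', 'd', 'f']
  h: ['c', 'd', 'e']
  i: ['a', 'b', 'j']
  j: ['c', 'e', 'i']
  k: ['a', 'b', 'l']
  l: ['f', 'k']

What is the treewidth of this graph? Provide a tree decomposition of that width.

The largest bag has 4 vertices, giving width 3; this decomposition certifies tw(G) ≤ 3. For the lower bound: the 4 vertex sets {d,e,h}, {j}, {c}, {a,f,g,i} are disjoint, each induces a connected subgraph, and every pair is joined by at least one edge of G. Contracting each set to a single vertex therefore yields K_{4} as a minor, and since treewidth is minor-monotone, tw(G) ≥ tw(K_{4}) = 3. The upper and lower bounds meet at 3, so that is the treewidth.

Treewidth 3.
One optimal decomposition is:
Bags: B1 = {d, e, h, j}  B2 = {c, d, h, j}  B3 = {c, d, g, j}  B4 = {c, g, i, j}  B5 = {a, c, g, i}  B6 = {a, f, g, i}  B7 = {a, b, f, i}  B8 = {a, b, f, k}  B9 = {b, f, k, l}
Tree: B1–B2, B2–B3, B3–B4, B4–B5, B5–B6, B6–B7, B7–B8, B8–B9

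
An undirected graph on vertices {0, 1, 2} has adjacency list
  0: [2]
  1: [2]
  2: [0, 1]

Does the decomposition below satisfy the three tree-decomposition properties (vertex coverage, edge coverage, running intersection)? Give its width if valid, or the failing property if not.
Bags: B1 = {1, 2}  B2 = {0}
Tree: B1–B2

No — edge (2,0) lies in no bag.

A tree decomposition must satisfy three properties: every vertex lies in some bag; for every edge, both endpoints lie together in some bag; and for every vertex, the bags containing it form a connected subtree. Here edge (2,0) lies in no bag, so the decomposition is invalid.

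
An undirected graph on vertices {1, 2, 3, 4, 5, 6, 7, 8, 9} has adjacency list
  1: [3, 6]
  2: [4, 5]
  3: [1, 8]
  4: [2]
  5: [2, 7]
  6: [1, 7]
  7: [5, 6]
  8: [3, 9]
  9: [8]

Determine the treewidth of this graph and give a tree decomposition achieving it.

The largest bag has 2 vertices, giving width 1; this decomposition certifies tw(G) ≤ 1. Any graph with an edge has treewidth ≥ 1, and G has the edge 4–2. Therefore the treewidth is 1.

Treewidth 1.
Bags: B1 = {2, 4}  B2 = {2, 5}  B3 = {5, 7}  B4 = {6, 7}  B5 = {1, 6}  B6 = {1, 3}  B7 = {3, 8}  B8 = {8, 9}
Tree: B1–B2, B2–B3, B3–B4, B4–B5, B5–B6, B6–B7, B7–B8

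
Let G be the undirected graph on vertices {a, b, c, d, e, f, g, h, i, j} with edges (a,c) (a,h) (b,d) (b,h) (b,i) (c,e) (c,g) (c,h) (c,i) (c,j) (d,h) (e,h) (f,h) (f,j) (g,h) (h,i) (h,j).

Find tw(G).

2

A width-2 tree decomposition is:
Bags: B1 = {c, h, i}  B2 = {a, c, h}  B3 = {b, h, i}  B4 = {c, e, h}  B5 = {c, h, j}  B6 = {c, g, h}  B7 = {f, h, j}  B8 = {b, d, h}
Tree: B1–B2, B1–B3, B2–B4, B4–B5, B4–B6, B5–B7, B3–B8
Each bag holds 3 vertices, so the decomposition has width 2, which upper-bounds the treewidth. Conversely, {b, d, h} is a clique of size 3, and the vertices of any clique must share a bag in every tree decomposition; so some bag has ≥ 3 vertices and tw(G) ≥ 2. Combining the bounds, tw(G) = 2.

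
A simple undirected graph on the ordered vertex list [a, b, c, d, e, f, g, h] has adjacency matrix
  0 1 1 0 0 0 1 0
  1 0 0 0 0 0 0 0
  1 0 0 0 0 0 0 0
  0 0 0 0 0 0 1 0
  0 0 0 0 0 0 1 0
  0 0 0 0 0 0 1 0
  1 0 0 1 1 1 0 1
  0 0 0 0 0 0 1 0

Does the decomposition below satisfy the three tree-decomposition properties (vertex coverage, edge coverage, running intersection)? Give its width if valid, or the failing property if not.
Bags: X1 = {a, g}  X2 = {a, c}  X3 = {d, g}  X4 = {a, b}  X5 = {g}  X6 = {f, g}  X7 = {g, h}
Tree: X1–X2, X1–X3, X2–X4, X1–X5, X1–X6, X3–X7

No — vertex e appears in no bag.

A tree decomposition must satisfy three properties: every vertex lies in some bag; for every edge, both endpoints lie together in some bag; and for every vertex, the bags containing it form a connected subtree. Here vertex e appears in no bag, so the decomposition is invalid.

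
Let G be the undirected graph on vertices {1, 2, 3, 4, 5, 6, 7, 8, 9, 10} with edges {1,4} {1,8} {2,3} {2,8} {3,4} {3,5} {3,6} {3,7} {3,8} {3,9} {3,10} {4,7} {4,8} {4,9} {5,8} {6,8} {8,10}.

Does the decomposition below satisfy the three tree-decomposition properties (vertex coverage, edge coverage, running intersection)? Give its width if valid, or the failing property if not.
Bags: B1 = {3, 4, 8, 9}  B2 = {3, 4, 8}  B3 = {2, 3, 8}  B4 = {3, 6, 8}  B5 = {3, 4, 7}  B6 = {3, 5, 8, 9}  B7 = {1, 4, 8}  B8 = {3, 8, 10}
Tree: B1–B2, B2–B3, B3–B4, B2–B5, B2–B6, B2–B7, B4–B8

A tree decomposition must satisfy three properties: every vertex lies in some bag; for every edge, both endpoints lie together in some bag; and for every vertex, the bags containing it form a connected subtree. Here bags containing vertex 9 are not connected in the tree, so the decomposition is invalid.

No — bags containing vertex 9 are not connected in the tree.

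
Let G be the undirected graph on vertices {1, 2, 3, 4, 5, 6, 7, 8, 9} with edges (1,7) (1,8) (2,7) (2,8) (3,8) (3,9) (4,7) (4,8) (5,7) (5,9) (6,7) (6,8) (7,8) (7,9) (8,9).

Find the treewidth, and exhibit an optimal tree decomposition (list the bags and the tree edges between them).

The largest bag has 3 vertices, giving width 2; this decomposition certifies tw(G) ≤ 2. On the other hand G contains the 3-clique {3, 8, 9}. A clique must lie in a single bag of any decomposition, so no decomposition can have width below 2. The upper and lower bounds meet at 2, so that is the treewidth.

Treewidth 2.
Bags: B1 = {7, 8, 9}  B2 = {3, 8, 9}  B3 = {2, 7, 8}  B4 = {4, 7, 8}  B5 = {6, 7, 8}  B6 = {1, 7, 8}  B7 = {5, 7, 9}
Tree: B1–B2, B1–B3, B1–B4, B4–B5, B3–B6, B1–B7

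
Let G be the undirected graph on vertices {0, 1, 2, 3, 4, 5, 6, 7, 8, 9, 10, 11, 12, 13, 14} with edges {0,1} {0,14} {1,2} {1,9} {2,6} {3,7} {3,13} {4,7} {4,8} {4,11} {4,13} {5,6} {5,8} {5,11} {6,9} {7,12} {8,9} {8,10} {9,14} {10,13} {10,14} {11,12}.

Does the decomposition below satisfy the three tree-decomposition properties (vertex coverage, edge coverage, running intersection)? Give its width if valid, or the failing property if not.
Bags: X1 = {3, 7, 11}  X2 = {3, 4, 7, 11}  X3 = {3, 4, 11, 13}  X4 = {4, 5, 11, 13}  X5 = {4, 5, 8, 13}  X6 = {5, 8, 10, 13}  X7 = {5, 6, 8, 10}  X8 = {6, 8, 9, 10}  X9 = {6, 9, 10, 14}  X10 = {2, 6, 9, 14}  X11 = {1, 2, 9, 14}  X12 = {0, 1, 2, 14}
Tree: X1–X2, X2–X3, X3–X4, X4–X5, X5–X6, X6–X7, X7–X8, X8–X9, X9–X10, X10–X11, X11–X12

No — vertex 12 appears in no bag.

A tree decomposition must satisfy three properties: every vertex lies in some bag; for every edge, both endpoints lie together in some bag; and for every vertex, the bags containing it form a connected subtree. Here vertex 12 appears in no bag, so the decomposition is invalid.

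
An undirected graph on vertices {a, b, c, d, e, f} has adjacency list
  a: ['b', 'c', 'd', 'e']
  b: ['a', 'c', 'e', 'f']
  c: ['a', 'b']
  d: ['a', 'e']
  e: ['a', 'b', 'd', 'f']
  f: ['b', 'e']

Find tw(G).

2

A width-2 tree decomposition is:
Bags: B1 = {a, b, e}  B2 = {a, b, c}  B3 = {a, d, e}  B4 = {b, e, f}
Tree: B1–B2, B1–B3, B1–B4
The largest bag has 3 vertices, giving width 2; this decomposition certifies tw(G) ≤ 2. For the lower bound, the 3 vertices {a, d, e} are pairwise adjacent, and any tree decomposition puts a clique entirely inside one bag — forcing width ≥ 2. The upper and lower bounds meet at 2, so that is the treewidth.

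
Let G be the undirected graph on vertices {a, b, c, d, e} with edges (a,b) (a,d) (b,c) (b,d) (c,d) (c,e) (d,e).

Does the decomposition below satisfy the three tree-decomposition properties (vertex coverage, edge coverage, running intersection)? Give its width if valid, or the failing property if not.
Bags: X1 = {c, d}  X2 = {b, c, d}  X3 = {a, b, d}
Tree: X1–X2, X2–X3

No — vertex e appears in no bag.

A tree decomposition must satisfy three properties: every vertex lies in some bag; for every edge, both endpoints lie together in some bag; and for every vertex, the bags containing it form a connected subtree. Here vertex e appears in no bag, so the decomposition is invalid.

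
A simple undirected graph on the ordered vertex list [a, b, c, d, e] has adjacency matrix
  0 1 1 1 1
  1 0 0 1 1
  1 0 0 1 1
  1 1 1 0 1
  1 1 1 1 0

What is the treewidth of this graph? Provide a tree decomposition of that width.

Treewidth 3.
One optimal decomposition is:
Bags: B1 = {a, b, d, e}  B2 = {a, c, d, e}
Tree: B1–B2

Every bag has size at most 4, so the width is 4 − 1 = 3 and tw(G) ≤ 3. Conversely, {a, c, d, e} is a clique of size 4, and the vertices of any clique must share a bag in every tree decomposition; so some bag has ≥ 4 vertices and tw(G) ≥ 3. Hence tw(G) = 3 exactly.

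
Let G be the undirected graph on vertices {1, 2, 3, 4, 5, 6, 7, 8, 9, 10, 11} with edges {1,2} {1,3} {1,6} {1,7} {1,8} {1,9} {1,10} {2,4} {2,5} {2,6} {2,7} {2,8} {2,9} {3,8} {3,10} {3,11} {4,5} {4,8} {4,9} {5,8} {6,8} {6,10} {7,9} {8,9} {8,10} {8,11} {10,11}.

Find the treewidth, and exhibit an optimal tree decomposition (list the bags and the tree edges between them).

Every bag has size at most 4, so the width is 4 − 1 = 3 and tw(G) ≤ 3. Conversely, {1, 3, 8, 10} is a clique of size 4, and the vertices of any clique must share a bag in every tree decomposition; so some bag has ≥ 4 vertices and tw(G) ≥ 3. Therefore the treewidth is 3.

Treewidth 3.
Bags: B1 = {1, 6, 8, 10}  B2 = {1, 3, 8, 10}  B3 = {1, 2, 6, 8}  B4 = {1, 2, 8, 9}  B5 = {1, 2, 7, 9}  B6 = {2, 4, 8, 9}  B7 = {3, 8, 10, 11}  B8 = {2, 4, 5, 8}
Tree: B1–B2, B1–B3, B3–B4, B4–B5, B4–B6, B2–B7, B6–B8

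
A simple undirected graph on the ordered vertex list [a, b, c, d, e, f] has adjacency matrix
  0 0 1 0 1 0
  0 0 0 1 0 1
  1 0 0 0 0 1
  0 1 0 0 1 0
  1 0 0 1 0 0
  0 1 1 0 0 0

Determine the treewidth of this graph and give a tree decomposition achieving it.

Every bag has size at most 3, so the width is 3 − 1 = 2 and tw(G) ≤ 2. For the lower bound, G contains the cycle a–c–f–b–d–e–a, so G is not a forest; only forests have treewidth ≤ 1, hence tw(G) ≥ 2. Therefore the treewidth is 2.

Treewidth 2.
One optimal decomposition is:
Bags: B1 = {a, c, f}  B2 = {a, b, f}  B3 = {a, b, d}  B4 = {a, d, e}
Tree: B1–B2, B2–B3, B3–B4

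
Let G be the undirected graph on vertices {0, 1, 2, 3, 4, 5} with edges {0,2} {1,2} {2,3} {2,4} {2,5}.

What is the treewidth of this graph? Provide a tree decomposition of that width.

The largest bag has 2 vertices, giving width 1; this decomposition certifies tw(G) ≤ 1. Any graph with an edge has treewidth ≥ 1, and G has the edge 2–5. Hence tw(G) = 1 exactly.

Treewidth 1.
One optimal decomposition is:
Bags: B1 = {2, 5}  B2 = {1, 2}  B3 = {2, 3}  B4 = {0, 2}  B5 = {2, 4}
Tree: B1–B2, B2–B3, B1–B4, B1–B5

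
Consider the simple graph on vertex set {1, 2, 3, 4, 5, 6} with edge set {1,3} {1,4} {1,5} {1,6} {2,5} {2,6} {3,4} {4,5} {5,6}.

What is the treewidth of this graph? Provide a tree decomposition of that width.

Treewidth 2.
One optimal decomposition is:
Bags: B1 = {1, 5, 6}  B2 = {1, 4, 5}  B3 = {2, 5, 6}  B4 = {1, 3, 4}
Tree: B1–B2, B1–B3, B2–B4

Each bag holds 3 vertices, so the decomposition has width 2, which upper-bounds the treewidth. On the other hand G contains the 3-clique {1, 3, 4}. A clique must lie in a single bag of any decomposition, so no decomposition can have width below 2. Hence tw(G) = 2 exactly.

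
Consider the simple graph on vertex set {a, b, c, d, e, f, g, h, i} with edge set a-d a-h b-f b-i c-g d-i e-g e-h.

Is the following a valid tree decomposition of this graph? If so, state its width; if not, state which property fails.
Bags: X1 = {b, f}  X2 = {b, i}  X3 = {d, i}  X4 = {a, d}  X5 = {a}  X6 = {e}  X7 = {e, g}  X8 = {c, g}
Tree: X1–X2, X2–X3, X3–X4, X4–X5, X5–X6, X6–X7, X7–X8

A tree decomposition must satisfy three properties: every vertex lies in some bag; for every edge, both endpoints lie together in some bag; and for every vertex, the bags containing it form a connected subtree. Here vertex h appears in no bag, so the decomposition is invalid.

No — vertex h appears in no bag.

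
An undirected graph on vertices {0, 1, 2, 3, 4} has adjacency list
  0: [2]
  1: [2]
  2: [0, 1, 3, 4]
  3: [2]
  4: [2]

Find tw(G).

1

A width-1 tree decomposition is:
Bags: B1 = {0, 2}  B2 = {2, 4}  B3 = {2, 3}  B4 = {1, 2}
Tree: B1–B2, B2–B3, B1–B4
The largest bag has 2 vertices, giving width 1; this decomposition certifies tw(G) ≤ 1. Since G has at least one edge (e.g. 0–2), it is not an edgeless graph, so tw(G) ≥ 1. Therefore the treewidth is 1.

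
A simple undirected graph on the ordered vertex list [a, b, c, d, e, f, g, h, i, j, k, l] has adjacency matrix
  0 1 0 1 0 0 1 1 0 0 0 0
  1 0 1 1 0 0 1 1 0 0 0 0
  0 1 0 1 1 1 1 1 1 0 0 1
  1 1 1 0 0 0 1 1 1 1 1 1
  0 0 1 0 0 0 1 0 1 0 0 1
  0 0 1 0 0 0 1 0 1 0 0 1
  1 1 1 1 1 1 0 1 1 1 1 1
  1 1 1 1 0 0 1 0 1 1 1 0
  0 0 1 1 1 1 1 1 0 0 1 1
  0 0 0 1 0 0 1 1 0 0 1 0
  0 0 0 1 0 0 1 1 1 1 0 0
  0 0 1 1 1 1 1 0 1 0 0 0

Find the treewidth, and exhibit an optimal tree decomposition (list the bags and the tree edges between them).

Every bag has size at most 5, so the width is 5 − 1 = 4 and tw(G) ≤ 4. On the other hand G contains the 5-clique {b, c, d, g, h}. A clique must lie in a single bag of any decomposition, so no decomposition can have width below 4. Combining the bounds, tw(G) = 4.

Treewidth 4.
One such decomposition:
Bags: B1 = {d, g, h, i, k}  B2 = {c, d, g, h, i}  B3 = {b, c, d, g, h}  B4 = {c, d, g, i, l}  B5 = {c, f, g, i, l}  B6 = {d, g, h, j, k}  B7 = {c, e, g, i, l}  B8 = {a, b, d, g, h}
Tree: B1–B2, B2–B3, B2–B4, B4–B5, B1–B6, B4–B7, B3–B8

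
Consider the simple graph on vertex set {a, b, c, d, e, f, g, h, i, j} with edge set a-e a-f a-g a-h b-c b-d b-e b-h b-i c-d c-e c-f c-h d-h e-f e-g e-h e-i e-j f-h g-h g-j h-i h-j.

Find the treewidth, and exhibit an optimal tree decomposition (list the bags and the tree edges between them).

Every bag has size at most 4, so the width is 4 − 1 = 3 and tw(G) ≤ 3. On the other hand G contains the 4-clique {b, c, d, h}. A clique must lie in a single bag of any decomposition, so no decomposition can have width below 3. Therefore the treewidth is 3.

Treewidth 3.
One optimal decomposition is:
Bags: B1 = {b, c, e, h}  B2 = {b, c, d, h}  B3 = {c, e, f, h}  B4 = {a, e, f, h}  B5 = {b, e, h, i}  B6 = {a, e, g, h}  B7 = {e, g, h, j}
Tree: B1–B2, B1–B3, B3–B4, B1–B5, B4–B6, B6–B7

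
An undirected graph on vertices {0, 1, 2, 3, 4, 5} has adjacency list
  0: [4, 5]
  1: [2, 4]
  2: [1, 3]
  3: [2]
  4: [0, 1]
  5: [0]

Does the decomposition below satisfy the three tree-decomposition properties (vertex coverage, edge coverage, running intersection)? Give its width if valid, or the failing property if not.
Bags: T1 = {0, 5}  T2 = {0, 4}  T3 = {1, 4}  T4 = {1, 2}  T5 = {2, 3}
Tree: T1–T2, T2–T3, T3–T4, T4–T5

Every vertex of G appears in some bag (union = {0, 1, 2, 3, 4, 5}); every edge is covered by a bag; and for each vertex v the set of bags containing v is connected in the bag tree. The decomposition is therefore valid. The largest bag has 2 vertices, so the width is 1.

Yes; width 1.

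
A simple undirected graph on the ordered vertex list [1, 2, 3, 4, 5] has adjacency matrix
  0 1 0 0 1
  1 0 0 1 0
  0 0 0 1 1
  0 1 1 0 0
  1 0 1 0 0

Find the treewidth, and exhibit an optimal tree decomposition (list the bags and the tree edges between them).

Treewidth 2.
One optimal decomposition is:
Bags: B1 = {3, 4, 5}  B2 = {1, 4, 5}  B3 = {1, 2, 4}
Tree: B1–B2, B2–B3

Every bag has size at most 3, so the width is 3 − 1 = 2 and tw(G) ≤ 2. For the lower bound, G contains the cycle 4–3–5–1–2–4, so G is not a forest; only forests have treewidth ≤ 1, hence tw(G) ≥ 2. Hence tw(G) = 2 exactly.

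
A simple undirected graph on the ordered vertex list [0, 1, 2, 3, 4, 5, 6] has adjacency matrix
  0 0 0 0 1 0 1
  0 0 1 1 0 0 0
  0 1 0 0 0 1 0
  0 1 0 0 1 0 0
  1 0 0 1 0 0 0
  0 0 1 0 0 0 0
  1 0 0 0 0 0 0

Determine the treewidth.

A width-1 tree decomposition is:
Bags: B1 = {0, 6}  B2 = {0, 4}  B3 = {3, 4}  B4 = {1, 3}  B5 = {1, 2}  B6 = {2, 5}
Tree: B1–B2, B2–B3, B3–B4, B4–B5, B5–B6
Every bag has size at most 2, so the width is 2 − 1 = 1 and tw(G) ≤ 1. Any graph with an edge has treewidth ≥ 1, and G has the edge 6–0. The upper and lower bounds meet at 1, so that is the treewidth.

1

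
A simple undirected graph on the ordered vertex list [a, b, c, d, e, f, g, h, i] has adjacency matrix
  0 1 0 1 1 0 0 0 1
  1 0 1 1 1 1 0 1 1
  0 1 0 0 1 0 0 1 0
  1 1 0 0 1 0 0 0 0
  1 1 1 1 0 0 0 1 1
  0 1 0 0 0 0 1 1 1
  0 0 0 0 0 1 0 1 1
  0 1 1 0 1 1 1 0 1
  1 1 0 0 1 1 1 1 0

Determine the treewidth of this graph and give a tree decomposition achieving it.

Treewidth 3.
One such decomposition:
Bags: B1 = {a, b, e, i}  B2 = {a, b, d, e}  B3 = {b, e, h, i}  B4 = {b, f, h, i}  B5 = {f, g, h, i}  B6 = {b, c, e, h}
Tree: B1–B2, B1–B3, B3–B4, B4–B5, B3–B6

Every bag has size at most 4, so the width is 4 − 1 = 3 and tw(G) ≤ 3. For the lower bound, the 4 vertices {f, g, h, i} are pairwise adjacent, and any tree decomposition puts a clique entirely inside one bag — forcing width ≥ 3. Therefore the treewidth is 3.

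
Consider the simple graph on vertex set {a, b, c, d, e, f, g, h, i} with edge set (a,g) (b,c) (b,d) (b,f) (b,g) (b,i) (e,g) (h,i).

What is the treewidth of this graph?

1

A width-1 tree decomposition is:
Bags: B1 = {b, g}  B2 = {e, g}  B3 = {b, f}  B4 = {b, d}  B5 = {b, i}  B6 = {h, i}  B7 = {a, g}  B8 = {b, c}
Tree: B1–B2, B1–B3, B1–B4, B3–B5, B5–B6, B2–B7, B1–B8
The largest bag has 2 vertices, giving width 1; this decomposition certifies tw(G) ≤ 1. Any graph with an edge has treewidth ≥ 1, and G has the edge b–g. The upper and lower bounds meet at 1, so that is the treewidth.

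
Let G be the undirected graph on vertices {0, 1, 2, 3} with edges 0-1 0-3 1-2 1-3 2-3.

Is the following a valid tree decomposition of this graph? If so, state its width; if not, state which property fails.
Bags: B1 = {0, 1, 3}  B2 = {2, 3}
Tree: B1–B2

A tree decomposition must satisfy three properties: every vertex lies in some bag; for every edge, both endpoints lie together in some bag; and for every vertex, the bags containing it form a connected subtree. Here edge (1,2) lies in no bag, so the decomposition is invalid.

No — edge (1,2) lies in no bag.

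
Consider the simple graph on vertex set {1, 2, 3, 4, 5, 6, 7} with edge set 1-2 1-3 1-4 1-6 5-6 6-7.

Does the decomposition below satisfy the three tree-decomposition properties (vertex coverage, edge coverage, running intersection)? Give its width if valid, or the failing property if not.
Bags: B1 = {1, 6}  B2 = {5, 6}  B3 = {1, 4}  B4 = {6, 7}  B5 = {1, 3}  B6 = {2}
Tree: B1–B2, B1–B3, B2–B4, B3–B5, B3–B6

No — edge (1,2) lies in no bag.

A tree decomposition must satisfy three properties: every vertex lies in some bag; for every edge, both endpoints lie together in some bag; and for every vertex, the bags containing it form a connected subtree. Here edge (1,2) lies in no bag, so the decomposition is invalid.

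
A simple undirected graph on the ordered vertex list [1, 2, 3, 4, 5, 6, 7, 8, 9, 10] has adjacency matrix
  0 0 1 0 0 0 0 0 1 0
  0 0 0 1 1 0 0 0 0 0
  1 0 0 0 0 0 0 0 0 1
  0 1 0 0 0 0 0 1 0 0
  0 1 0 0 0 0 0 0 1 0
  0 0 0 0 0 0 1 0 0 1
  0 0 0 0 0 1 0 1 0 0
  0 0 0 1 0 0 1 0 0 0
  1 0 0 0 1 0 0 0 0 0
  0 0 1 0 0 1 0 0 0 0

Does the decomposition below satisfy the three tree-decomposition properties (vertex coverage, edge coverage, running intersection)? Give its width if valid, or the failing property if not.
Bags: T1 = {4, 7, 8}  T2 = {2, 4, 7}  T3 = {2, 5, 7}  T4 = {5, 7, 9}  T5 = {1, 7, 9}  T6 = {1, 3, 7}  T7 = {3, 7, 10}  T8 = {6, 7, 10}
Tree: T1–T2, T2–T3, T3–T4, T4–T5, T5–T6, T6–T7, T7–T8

Yes; width 2.

Every vertex of G appears in some bag (union = {1, 2, 3, 4, 5, 6, 7, 8, 9, 10}); every edge is covered by a bag; and for each vertex v the set of bags containing v is connected in the bag tree. The decomposition is therefore valid. The largest bag has 3 vertices, so the width is 2.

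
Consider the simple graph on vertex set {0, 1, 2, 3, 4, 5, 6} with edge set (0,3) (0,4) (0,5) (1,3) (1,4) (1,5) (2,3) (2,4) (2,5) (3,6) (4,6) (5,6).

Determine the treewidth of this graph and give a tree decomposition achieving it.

Treewidth 3.
One optimal decomposition is:
Bags: B1 = {1, 3, 4, 5}  B2 = {3, 4, 5, 6}  B3 = {0, 3, 4, 5}  B4 = {2, 3, 4, 5}
Tree: B1–B2, B2–B3, B3–B4

The largest bag has 4 vertices, giving width 3; this decomposition certifies tw(G) ≤ 3. For the lower bound: the 4 vertex sets {1,4}, {3,6}, {5}, {0} are disjoint, each induces a connected subgraph, and every pair is joined by at least one edge of G. Contracting each set to a single vertex therefore yields K_{4} as a minor, and since treewidth is minor-monotone, tw(G) ≥ tw(K_{4}) = 3. The upper and lower bounds meet at 3, so that is the treewidth.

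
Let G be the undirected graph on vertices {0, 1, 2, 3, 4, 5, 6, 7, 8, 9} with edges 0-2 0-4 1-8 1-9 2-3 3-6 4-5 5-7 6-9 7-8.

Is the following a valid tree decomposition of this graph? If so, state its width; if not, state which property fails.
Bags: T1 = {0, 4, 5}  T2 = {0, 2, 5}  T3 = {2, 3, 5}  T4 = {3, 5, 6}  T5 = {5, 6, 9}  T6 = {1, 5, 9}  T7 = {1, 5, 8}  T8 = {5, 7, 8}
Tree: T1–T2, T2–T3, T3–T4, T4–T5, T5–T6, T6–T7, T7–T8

Yes; width 2.

Vertex coverage: the bags together contain {0, 1, 2, 3, 4, 5, 6, 7, 8, 9}, the full vertex set. Edge coverage: each edge of G has both endpoints in at least one bag. Running intersection: for every vertex, the bags containing it form a connected subtree. All three properties hold, so this is a valid tree decomposition of width max|bag| − 1 = 2, and hence tw(G) ≤ 2.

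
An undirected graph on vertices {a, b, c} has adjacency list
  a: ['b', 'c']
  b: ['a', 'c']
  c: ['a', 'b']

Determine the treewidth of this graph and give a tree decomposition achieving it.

Treewidth 2.
One optimal decomposition is:
Bags: B1 = {a, b, c}
Tree: (single bag)

A single bag containing all 3 vertices is trivially a valid decomposition of width 2. On the other hand G contains the 3-clique {a, b, c}. A clique must lie in a single bag of any decomposition, so no decomposition can have width below 2. Therefore the treewidth is 2.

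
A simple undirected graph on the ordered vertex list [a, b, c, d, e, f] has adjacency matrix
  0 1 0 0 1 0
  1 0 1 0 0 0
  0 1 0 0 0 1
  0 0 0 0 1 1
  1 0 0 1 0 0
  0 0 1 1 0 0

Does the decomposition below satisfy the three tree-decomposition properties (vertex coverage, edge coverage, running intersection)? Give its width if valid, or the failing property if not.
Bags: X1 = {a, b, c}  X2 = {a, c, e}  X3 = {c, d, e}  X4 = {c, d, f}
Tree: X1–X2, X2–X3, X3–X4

Yes; width 2.

Every vertex of G appears in some bag (union = {a, b, c, d, e, f}); every edge is covered by a bag; and for each vertex v the set of bags containing v is connected in the bag tree. The decomposition is therefore valid. The largest bag has 3 vertices, so the width is 2.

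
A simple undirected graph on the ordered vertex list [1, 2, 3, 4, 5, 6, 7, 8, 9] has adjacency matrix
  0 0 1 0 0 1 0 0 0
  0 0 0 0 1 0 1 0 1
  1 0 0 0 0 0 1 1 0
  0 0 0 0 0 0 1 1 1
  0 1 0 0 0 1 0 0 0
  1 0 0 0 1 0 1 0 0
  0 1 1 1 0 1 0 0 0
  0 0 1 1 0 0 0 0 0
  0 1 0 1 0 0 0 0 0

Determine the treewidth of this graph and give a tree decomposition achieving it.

The largest bag has 4 vertices, giving width 3; this decomposition certifies tw(G) ≤ 3. For the lower bound: the 4 vertex sets {1,5,6}, {2}, {7}, {3,4,8,9} are disjoint, each induces a connected subgraph, and every pair is joined by at least one edge of G. Contracting each set to a single vertex therefore yields K_{4} as a minor, and since treewidth is minor-monotone, tw(G) ≥ tw(K_{4}) = 3. Hence tw(G) = 3 exactly.

Treewidth 3.
One such decomposition:
Bags: B1 = {1, 2, 5, 6}  B2 = {1, 2, 6, 7}  B3 = {1, 2, 3, 7}  B4 = {2, 3, 7, 9}  B5 = {3, 4, 7, 9}  B6 = {3, 4, 8, 9}
Tree: B1–B2, B2–B3, B3–B4, B4–B5, B5–B6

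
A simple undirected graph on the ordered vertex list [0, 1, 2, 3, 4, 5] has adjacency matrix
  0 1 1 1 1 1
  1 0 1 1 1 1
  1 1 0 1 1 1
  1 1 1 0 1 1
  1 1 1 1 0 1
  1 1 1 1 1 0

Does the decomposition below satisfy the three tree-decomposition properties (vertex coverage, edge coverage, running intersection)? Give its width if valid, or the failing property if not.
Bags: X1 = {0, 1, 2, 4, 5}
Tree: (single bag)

No — vertex 3 appears in no bag.

A tree decomposition must satisfy three properties: every vertex lies in some bag; for every edge, both endpoints lie together in some bag; and for every vertex, the bags containing it form a connected subtree. Here vertex 3 appears in no bag, so the decomposition is invalid.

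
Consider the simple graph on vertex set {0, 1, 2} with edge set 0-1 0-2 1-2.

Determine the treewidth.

A width-2 tree decomposition is:
Bags: B1 = {0, 1, 2}
Tree: (single bag)
A single bag containing all 3 vertices is trivially a valid decomposition of width 2. On the other hand G contains the 3-clique {0, 1, 2}. A clique must lie in a single bag of any decomposition, so no decomposition can have width below 2. Hence tw(G) = 2 exactly.

2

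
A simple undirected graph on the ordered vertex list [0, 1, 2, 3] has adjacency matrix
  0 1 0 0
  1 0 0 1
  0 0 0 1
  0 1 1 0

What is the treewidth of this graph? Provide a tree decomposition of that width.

Treewidth 1.
One optimal decomposition is:
Bags: B1 = {0, 1}  B2 = {1, 3}  B3 = {2, 3}
Tree: B1–B2, B2–B3

Every bag has size at most 2, so the width is 2 − 1 = 1 and tw(G) ≤ 1. Since G has at least one edge (e.g. 0–1), it is not an edgeless graph, so tw(G) ≥ 1. Hence tw(G) = 1 exactly.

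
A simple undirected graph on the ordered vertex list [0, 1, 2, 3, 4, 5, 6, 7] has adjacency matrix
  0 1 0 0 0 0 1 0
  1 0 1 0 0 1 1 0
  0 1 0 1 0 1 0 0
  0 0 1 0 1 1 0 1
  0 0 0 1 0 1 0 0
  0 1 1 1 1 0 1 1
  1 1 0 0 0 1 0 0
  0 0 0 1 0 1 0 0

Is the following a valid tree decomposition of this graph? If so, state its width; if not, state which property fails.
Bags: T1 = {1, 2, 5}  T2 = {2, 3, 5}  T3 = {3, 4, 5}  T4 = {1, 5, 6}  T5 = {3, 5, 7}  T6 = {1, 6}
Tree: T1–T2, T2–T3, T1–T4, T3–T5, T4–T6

A tree decomposition must satisfy three properties: every vertex lies in some bag; for every edge, both endpoints lie together in some bag; and for every vertex, the bags containing it form a connected subtree. Here vertex 0 appears in no bag, so the decomposition is invalid.

No — vertex 0 appears in no bag.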